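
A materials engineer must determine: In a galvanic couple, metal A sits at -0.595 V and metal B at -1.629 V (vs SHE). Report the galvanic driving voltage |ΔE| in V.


Driving voltage is the absolute potential difference.
|ΔE| = |-0.595 − (-1.629)| = 1.034 V

1.034 V


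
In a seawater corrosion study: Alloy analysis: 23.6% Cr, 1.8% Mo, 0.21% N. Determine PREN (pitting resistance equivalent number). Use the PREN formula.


Apply the PREN formula: PREN = Cr + 3.3*Mo + 16*N
PREN = 23.6 + 3.3*1.8 + 16*0.21
PREN = 23.6 + 5.94 + 3.36 = 32.9

32.9


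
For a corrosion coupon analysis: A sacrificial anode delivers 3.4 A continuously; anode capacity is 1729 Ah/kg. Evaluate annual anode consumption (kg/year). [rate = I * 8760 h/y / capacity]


Annual consumption = current * hours per year / capacity
Rate = 3.4 * 8760 / 1729 = 17.2 kg/year

17.2 kg/year


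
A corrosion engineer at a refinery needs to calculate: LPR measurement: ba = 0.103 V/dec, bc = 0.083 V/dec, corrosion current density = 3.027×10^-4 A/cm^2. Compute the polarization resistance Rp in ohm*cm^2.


Apply the Stern-Geary equation: Rp = ba*bc / (2.303*icorr*(ba+bc))
ba*bc = 0.103*0.083 = 0.008549
ba+bc = 0.186; 2.303*icorr*(ba+bc) = 2.303*3.027×10^-4*0.186 = 1.2966397×10^-4
Rp = 0.008549 / 1.2966397×10^-4 = 65.9 ohm*cm^2

65.9 ohm*cm^2


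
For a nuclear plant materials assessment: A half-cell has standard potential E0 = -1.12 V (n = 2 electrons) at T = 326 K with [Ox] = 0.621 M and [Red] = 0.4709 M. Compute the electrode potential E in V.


Apply the Nernst equation: E = E0 + (RT/nF)*ln([Ox]/[Red])
Step 1: RT/nF = 8.314*326/(2*96485) = 0.01404552 V
Step 2: [Ox]/[Red] = 0.621/0.4709 = 1.318751
Step 3: ln(1.318751) = 0.276685
Step 4: correction = 0.01404552 * 0.276685 = 0.0039 V
E = -1.12 + 0.0039 = -1.1161 V

-1.1161 V


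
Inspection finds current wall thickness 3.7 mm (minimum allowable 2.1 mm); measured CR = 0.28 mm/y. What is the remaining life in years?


Apply the remaining-life relation: RL = (t_current − t_min) / CR
RL = (3.7 − 2.1) / 0.28 = 1.6 / 0.28 = 5.7 years

5.7 years


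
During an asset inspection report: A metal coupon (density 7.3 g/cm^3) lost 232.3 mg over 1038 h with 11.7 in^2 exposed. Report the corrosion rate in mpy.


Apply the mpy weight-loss relation: CR = 534 * W / (D * A * T)
Numerator: 534 * 232.3 = 124048.2
Denominator: 7.3 * 11.7 * 1038 = 88655.58
CR = 124048.2 / 88655.58 = 1.39921 mpy

1.39921 mpy


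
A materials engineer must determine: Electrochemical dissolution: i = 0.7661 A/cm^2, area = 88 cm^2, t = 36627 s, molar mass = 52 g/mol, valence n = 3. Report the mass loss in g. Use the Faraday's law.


Apply Faraday's law: m = i*A*t*M / (n*F)
Total charge passed Q = i*A*t = 0.7661*88*36627 = 2469275.1336 C
m = Q*M/(n*F) = 2469275.1336*52/(3*96485) = 443.6 g

443.6 g


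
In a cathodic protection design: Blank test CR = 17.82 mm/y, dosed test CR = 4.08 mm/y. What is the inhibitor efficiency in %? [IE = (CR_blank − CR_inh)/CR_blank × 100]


Apply the inhibitor-efficiency definition: IE = (CR_blank − CR_inh)/CR_blank × 100
IE = (17.82 − 4.08) / 17.82 × 100
IE = 13.74 / 17.82 × 100 = 77.1 %

77.1 %


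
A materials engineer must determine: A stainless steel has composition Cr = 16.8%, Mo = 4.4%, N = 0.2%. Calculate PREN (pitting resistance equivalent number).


Apply the PREN formula: PREN = Cr + 3.3*Mo + 16*N
PREN = 16.8 + 3.3*4.4 + 16*0.2
PREN = 16.8 + 14.52 + 3.2 = 34.52

34.52


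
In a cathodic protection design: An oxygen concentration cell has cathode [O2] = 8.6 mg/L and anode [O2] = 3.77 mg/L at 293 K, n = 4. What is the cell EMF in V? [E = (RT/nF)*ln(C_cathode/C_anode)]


Apply the Nernst concentration-cell relation: E = (RT/nF)*ln(C_cathode/C_anode)
RT/nF = 8.314*293/(4*96485) = 0.00631187 V
ln(8.6/3.77) = 0.82469
E = 0.00631187 * 0.82469 = 0.00521 V

0.00521 V


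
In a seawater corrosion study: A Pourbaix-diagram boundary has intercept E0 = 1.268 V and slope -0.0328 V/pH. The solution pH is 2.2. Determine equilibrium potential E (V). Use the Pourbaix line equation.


Apply the Pourbaix line equation: E = E0 + slope*pH
E = 1.268 + (-0.0328)*2.2 = 1.268 + (-0.07216) = 1.19584 V
Rounded to 3 decimal places: E = 1.196 V

1.196 V


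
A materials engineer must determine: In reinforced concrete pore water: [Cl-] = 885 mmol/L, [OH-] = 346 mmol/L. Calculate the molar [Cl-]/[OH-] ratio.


Threshold parameter = [Cl-] / [OH-] (molar basis; both in mmol/L, so units cancel)
Ratio = 885 / 346 = 2.56

2.56


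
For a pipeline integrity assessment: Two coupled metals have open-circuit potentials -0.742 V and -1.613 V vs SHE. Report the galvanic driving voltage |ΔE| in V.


Driving voltage is the absolute potential difference.
|ΔE| = |-0.742 − (-1.613)| = 0.871 V

0.871 V


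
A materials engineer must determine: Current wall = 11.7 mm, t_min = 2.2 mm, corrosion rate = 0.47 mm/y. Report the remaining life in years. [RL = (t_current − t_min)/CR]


Apply the remaining-life relation: RL = (t_current − t_min) / CR
RL = (11.7 − 2.2) / 0.47 = 9.5 / 0.47 = 20.2 years

20.2 years


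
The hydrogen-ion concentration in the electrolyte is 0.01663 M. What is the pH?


pH = −log10[H+]
pH = −log10(0.01663) = 1.78

1.78


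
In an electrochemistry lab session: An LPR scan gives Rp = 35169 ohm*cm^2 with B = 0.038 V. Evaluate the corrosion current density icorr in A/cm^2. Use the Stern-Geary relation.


Apply the Stern-Geary relation: icorr = B / Rp
icorr = 0.038 / 35169 = 1.08×10^-6 A/cm^2

1.08×10^-6 A/cm^2


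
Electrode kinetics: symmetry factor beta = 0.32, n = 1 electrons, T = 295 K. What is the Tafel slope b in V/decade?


Apply the Tafel slope relation: b = 2.303*R*T/(beta*n*F)
Numerator: 2.303 * 8.314 * 295 = 5648.41
Denominator: 0.32 * 1 * 96485 = 30875.2
b = 5648.41 / 30875.2 = 0.1829 V/decade

0.1829 V/decade


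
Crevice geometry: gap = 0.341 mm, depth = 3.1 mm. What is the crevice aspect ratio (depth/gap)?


Aspect ratio = depth / gap
Ratio = 3.1 / 0.341 = 9.1

9.1


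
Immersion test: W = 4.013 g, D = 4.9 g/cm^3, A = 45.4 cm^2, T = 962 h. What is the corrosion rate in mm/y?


Apply the mm/y weight-loss relation: CR = 87600 * W / (D * A * T)
Numerator: 87600 * 4.013 = 351538.8
Denominator: 4.9 * 45.4 * 962 = 214006.52
CR = 351538.8 / 214006.52 = 1.64265 mm/y

1.64265 mm/y


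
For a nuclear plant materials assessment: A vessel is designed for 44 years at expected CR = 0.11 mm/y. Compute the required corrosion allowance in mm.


Corrosion allowance = CR × design life
CA = 0.11 * 44 = 4.84 mm

4.84 mm


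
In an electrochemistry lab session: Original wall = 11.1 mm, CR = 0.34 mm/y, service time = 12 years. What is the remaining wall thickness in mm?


Remaining wall = original − CR × time
t = 11.1 − 0.34*12 = 11.1 − 4.08 = 7.02 mm

7.02 mm


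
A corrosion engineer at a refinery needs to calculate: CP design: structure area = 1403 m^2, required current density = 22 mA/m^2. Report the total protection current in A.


I = area * current density, then convert mA → A (÷1000)
I = 1403 * 22 / 1000 = 30.87 A

30.87 A


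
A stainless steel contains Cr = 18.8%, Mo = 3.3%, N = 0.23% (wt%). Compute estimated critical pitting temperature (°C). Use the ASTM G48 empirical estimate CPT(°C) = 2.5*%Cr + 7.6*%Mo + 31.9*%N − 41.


Apply the ASTM G48 empirical CPT estimate: CPT(°C) = 2.5*%Cr + 7.6*%Mo + 31.9*%N − 41
2.5*18.8 = 47; 7.6*3.3 = 25.08; 31.9*0.23 = 7.337
CPT = 47 + 25.08 + 7.337 − 41 = 38.417 °C
Rounded to 0.1 °C: CPT ≈ 38.4 °C

38.4 °C


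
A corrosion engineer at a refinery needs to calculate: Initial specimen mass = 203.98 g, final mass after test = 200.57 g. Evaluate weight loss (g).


Weight loss = initial − final
WL = 203.98 − 200.57 = 3.41 g

3.41 g


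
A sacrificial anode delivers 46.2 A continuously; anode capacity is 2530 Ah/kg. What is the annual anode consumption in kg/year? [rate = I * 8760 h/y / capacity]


Annual consumption = current * hours per year / capacity
Rate = 46.2 * 8760 / 2530 = 160.0 kg/year

160.0 kg/year


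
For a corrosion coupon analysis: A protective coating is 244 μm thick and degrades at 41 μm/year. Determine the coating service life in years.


Service life = thickness / degradation rate
Life = 244 / 41 = 6.0 years

6.0 years


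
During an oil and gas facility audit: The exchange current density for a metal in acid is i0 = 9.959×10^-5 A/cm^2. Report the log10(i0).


i0 = 9.959×10^-5 A/cm^2
log10(i0) = -4.002

-4.002


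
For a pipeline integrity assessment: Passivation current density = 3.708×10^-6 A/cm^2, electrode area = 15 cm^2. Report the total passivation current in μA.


I = i_pass * A, then convert A → μA (×10^6)
I = 3.708×10^-6 * 15 * 10^6 = 55.62 μA

55.62 μA


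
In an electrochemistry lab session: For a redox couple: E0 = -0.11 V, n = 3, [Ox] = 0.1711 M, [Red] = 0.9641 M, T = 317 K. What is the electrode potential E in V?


Apply the Nernst equation: E = E0 + (RT/nF)*ln([Ox]/[Red])
Step 1: RT/nF = 8.314*317/(3*96485) = 0.00910517 V
Step 2: [Ox]/[Red] = 0.1711/0.9641 = 0.177471
Step 3: ln(0.177471) = -1.728948
Step 4: correction = 0.00910517 * -1.728948 = -0.0157 V
E = -0.11 + -0.0157 = -0.1257 V

-0.1257 V


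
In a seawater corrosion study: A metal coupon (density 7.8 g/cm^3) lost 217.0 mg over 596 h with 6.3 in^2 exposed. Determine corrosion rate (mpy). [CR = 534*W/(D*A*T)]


Apply the mpy weight-loss relation: CR = 534 * W / (D * A * T)
Numerator: 534 * 217.0 = 115878.0
Denominator: 7.8 * 6.3 * 596 = 29287.44
CR = 115878.0 / 29287.44 = 3.9566 mpy

3.9566 mpy


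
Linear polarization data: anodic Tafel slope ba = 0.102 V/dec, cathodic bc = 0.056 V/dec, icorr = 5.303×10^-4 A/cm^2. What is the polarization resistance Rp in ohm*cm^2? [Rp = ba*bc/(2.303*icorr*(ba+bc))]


Apply the Stern-Geary equation: Rp = ba*bc / (2.303*icorr*(ba+bc))
ba*bc = 0.102*0.056 = 0.005712
ba+bc = 0.158; 2.303*icorr*(ba+bc) = 2.303*5.303×10^-4*0.158 = 1.9296238×10^-4
Rp = 0.005712 / 1.9296238×10^-4 = 29.6 ohm*cm^2

29.6 ohm*cm^2


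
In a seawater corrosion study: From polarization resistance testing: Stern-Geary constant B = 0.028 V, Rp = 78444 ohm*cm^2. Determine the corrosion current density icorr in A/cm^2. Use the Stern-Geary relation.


Apply the Stern-Geary relation: icorr = B / Rp
icorr = 0.028 / 78444 = 3.569×10^-7 A/cm^2

3.569×10^-7 A/cm^2


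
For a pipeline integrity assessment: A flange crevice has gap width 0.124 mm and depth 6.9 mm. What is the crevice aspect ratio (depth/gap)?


Aspect ratio = depth / gap
Ratio = 6.9 / 0.124 = 55.6

55.6


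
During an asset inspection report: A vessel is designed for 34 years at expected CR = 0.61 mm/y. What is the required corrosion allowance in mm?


Corrosion allowance = CR × design life
CA = 0.61 * 34 = 20.74 mm

20.74 mm


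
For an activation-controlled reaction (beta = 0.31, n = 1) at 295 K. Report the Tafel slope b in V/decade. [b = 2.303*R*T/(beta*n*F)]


Apply the Tafel slope relation: b = 2.303*R*T/(beta*n*F)
Numerator: 2.303 * 8.314 * 295 = 5648.41
Denominator: 0.31 * 1 * 96485 = 29910.35
b = 5648.41 / 29910.35 = 0.1888 V/decade

0.1888 V/decade


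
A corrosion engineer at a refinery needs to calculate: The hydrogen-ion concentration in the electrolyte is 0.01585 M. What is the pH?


pH = −log10[H+]
pH = −log10(0.01585) = 1.8

1.8


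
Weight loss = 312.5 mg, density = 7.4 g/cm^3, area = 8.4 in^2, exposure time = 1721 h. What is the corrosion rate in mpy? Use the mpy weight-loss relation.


Apply the mpy weight-loss relation: CR = 534 * W / (D * A * T)
Numerator: 534 * 312.5 = 166875.0
Denominator: 7.4 * 8.4 * 1721 = 106977.36
CR = 166875.0 / 106977.36 = 1.5599 mpy

1.5599 mpy


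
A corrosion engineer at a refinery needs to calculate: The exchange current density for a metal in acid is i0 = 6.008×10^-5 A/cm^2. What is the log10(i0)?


i0 = 6.008×10^-5 A/cm^2
log10(i0) = -4.221

-4.221


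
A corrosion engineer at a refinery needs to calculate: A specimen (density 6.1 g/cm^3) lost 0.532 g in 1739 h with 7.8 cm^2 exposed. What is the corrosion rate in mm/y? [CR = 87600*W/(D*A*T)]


Apply the mm/y weight-loss relation: CR = 87600 * W / (D * A * T)
Numerator: 87600 * 0.532 = 46603.2
Denominator: 6.1 * 7.8 * 1739 = 82741.62
CR = 46603.2 / 82741.62 = 0.563238 mm/y

0.563238 mm/y


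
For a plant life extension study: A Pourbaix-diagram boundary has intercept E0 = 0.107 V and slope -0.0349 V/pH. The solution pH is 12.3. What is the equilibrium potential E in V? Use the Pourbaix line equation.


Apply the Pourbaix line equation: E = E0 + slope*pH
E = 0.107 + (-0.0349)*12.3 = 0.107 + (-0.42927) = -0.32227 V
Rounded to 4 decimal places: E = -0.3223 V

-0.3223 V


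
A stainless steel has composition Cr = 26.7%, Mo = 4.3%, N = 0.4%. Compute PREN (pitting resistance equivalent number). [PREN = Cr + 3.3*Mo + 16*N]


Apply the PREN formula: PREN = Cr + 3.3*Mo + 16*N
PREN = 26.7 + 3.3*4.3 + 16*0.4
PREN = 26.7 + 14.19 + 6.4 = 47.29

47.29


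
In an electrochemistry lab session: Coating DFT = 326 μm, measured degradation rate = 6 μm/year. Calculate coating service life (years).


Service life = thickness / degradation rate
Life = 326 / 6 = 54.3 years

54.3 years


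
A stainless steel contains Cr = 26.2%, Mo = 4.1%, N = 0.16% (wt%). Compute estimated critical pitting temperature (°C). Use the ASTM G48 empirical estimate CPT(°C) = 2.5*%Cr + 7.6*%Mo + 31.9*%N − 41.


Apply the ASTM G48 empirical CPT estimate: CPT(°C) = 2.5*%Cr + 7.6*%Mo + 31.9*%N − 41
2.5*26.2 = 65.5; 7.6*4.1 = 31.16; 31.9*0.16 = 5.104
CPT = 65.5 + 31.16 + 5.104 − 41 = 60.764 °C
Rounded to 0.1 °C: CPT ≈ 60.8 °C

60.8 °C


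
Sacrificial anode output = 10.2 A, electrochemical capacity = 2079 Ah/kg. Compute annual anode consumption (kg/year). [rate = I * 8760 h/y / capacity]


Annual consumption = current * hours per year / capacity
Rate = 10.2 * 8760 / 2079 = 43.0 kg/year

43.0 kg/year


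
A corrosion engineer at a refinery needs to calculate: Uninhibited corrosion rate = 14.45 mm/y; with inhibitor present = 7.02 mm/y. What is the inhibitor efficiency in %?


Apply the inhibitor-efficiency definition: IE = (CR_blank − CR_inh)/CR_blank × 100
IE = (14.45 − 7.02) / 14.45 × 100
IE = 7.43 / 14.45 × 100 = 51.4 %

51.4 %


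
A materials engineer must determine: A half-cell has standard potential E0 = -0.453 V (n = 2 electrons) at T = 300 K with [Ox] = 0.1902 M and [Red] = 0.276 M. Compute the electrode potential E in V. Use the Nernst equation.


Apply the Nernst equation: E = E0 + (RT/nF)*ln([Ox]/[Red])
Step 1: RT/nF = 8.314*300/(2*96485) = 0.01292533 V
Step 2: [Ox]/[Red] = 0.1902/0.276 = 0.68913
Step 3: ln(0.68913) = -0.372325
Step 4: correction = 0.01292533 * -0.372325 = -0.0048 V
E = -0.453 + -0.0048 = -0.4578 V

-0.4578 V


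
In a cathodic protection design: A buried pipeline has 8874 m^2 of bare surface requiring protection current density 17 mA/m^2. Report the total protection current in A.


I = area * current density, then convert mA → A (÷1000)
I = 8874 * 17 / 1000 = 150.86 A

150.86 A


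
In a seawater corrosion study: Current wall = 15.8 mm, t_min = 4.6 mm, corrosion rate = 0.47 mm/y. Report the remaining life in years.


Apply the remaining-life relation: RL = (t_current − t_min) / CR
RL = (15.8 − 4.6) / 0.47 = 11.2 / 0.47 = 23.8 years

23.8 years


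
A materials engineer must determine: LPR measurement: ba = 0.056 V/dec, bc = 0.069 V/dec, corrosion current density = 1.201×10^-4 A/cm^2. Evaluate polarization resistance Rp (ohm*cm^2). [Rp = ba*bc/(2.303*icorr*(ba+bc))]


Apply the Stern-Geary equation: Rp = ba*bc / (2.303*icorr*(ba+bc))
ba*bc = 0.056*0.069 = 0.003864
ba+bc = 0.125; 2.303*icorr*(ba+bc) = 2.303*1.201×10^-4*0.125 = 3.4573787×10^-5
Rp = 0.003864 / 3.4573787×10^-5 = 111.76 ohm*cm^2

111.76 ohm*cm^2


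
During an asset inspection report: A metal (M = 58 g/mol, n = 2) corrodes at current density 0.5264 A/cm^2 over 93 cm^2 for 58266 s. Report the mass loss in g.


Apply Faraday's law: m = i*A*t*M / (n*F)
Total charge passed Q = i*A*t = 0.5264*93*58266 = 2852423.6832 C
m = Q*M/(n*F) = 2852423.6832*58/(2*96485) = 857.3383 g

857.3383 g


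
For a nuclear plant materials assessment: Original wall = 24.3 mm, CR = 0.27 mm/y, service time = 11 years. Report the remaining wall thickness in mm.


Remaining wall = original − CR × time
t = 24.3 − 0.27*11 = 24.3 − 2.97 = 21.33 mm

21.33 mm


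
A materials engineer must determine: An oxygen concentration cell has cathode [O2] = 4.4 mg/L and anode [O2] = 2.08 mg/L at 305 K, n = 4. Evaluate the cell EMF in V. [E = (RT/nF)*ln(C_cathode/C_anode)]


Apply the Nernst concentration-cell relation: E = (RT/nF)*ln(C_cathode/C_anode)
RT/nF = 8.314*305/(4*96485) = 0.00657037 V
ln(4.4/2.08) = 0.74924
E = 0.00657037 * 0.74924 = 0.00492 V

0.00492 V


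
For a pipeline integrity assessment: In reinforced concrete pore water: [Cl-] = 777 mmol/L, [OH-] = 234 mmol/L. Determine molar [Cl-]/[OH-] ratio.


Threshold parameter = [Cl-] / [OH-] (molar basis; both in mmol/L, so units cancel)
Ratio = 777 / 234 = 3.32

3.32


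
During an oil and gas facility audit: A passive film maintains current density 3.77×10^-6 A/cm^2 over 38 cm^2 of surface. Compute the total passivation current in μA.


I = i_pass * A, then convert A → μA (×10^6)
I = 3.77×10^-6 * 38 * 10^6 = 143.26 μA

143.26 μA


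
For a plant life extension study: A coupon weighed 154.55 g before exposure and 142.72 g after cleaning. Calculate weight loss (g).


Weight loss = initial − final
WL = 154.55 − 142.72 = 11.83 g

11.83 g


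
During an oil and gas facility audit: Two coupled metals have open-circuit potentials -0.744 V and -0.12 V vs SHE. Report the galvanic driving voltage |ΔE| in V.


Driving voltage is the absolute potential difference.
|ΔE| = |-0.744 − (-0.12)| = 0.624 V

0.624 V


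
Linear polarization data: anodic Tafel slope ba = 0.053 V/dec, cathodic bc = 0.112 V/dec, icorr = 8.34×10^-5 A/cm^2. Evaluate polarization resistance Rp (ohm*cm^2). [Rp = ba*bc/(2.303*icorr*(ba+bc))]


Apply the Stern-Geary equation: Rp = ba*bc / (2.303*icorr*(ba+bc))
ba*bc = 0.053*0.112 = 0.005936
ba+bc = 0.165; 2.303*icorr*(ba+bc) = 2.303*8.34×10^-5*0.165 = 3.1691583×10^-5
Rp = 0.005936 / 3.1691583×10^-5 = 187.3 ohm*cm^2

187.3 ohm*cm^2


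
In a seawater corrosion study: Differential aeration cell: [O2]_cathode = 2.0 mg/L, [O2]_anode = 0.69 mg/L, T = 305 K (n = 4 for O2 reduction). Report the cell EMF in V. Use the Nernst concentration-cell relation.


Apply the Nernst concentration-cell relation: E = (RT/nF)*ln(C_cathode/C_anode)
RT/nF = 8.314*305/(4*96485) = 0.00657037 V
ln(2.0/0.69) = 1.06421
E = 0.00657037 * 1.06421 = 0.00699 V

0.00699 V


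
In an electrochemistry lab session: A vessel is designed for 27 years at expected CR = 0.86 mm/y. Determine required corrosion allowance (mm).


Corrosion allowance = CR × design life
CA = 0.86 * 27 = 23.22 mm

23.22 mm


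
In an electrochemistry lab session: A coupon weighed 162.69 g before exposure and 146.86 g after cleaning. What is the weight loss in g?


Weight loss = initial − final
WL = 162.69 − 146.86 = 15.83 g

15.83 g


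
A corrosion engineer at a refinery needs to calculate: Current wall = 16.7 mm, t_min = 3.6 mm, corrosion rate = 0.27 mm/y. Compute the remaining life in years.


Apply the remaining-life relation: RL = (t_current − t_min) / CR
RL = (16.7 − 3.6) / 0.27 = 13.1 / 0.27 = 48.5 years

48.5 years


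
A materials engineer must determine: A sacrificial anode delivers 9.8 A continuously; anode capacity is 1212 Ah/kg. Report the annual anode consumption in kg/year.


Annual consumption = current * hours per year / capacity
Rate = 9.8 * 8760 / 1212 = 70.8 kg/year

70.8 kg/year


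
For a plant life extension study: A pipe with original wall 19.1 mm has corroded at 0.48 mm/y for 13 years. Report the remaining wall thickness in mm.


Remaining wall = original − CR × time
t = 19.1 − 0.48*13 = 19.1 − 6.24 = 12.86 mm

12.86 mm


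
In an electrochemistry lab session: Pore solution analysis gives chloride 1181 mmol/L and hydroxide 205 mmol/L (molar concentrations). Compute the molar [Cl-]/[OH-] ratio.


Threshold parameter = [Cl-] / [OH-] (molar basis; both in mmol/L, so units cancel)
Ratio = 1181 / 205 = 5.76

5.76


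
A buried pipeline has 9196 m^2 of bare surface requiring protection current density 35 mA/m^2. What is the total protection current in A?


I = area * current density, then convert mA → A (÷1000)
I = 9196 * 35 / 1000 = 321.86 A

321.86 A


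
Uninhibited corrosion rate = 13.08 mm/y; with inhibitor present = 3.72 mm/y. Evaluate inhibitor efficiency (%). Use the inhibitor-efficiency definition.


Apply the inhibitor-efficiency definition: IE = (CR_blank − CR_inh)/CR_blank × 100
IE = (13.08 − 3.72) / 13.08 × 100
IE = 9.36 / 13.08 × 100 = 71.6 %

71.6 %


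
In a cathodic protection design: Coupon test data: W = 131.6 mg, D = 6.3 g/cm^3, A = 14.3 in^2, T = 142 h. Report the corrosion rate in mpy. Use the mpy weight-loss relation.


Apply the mpy weight-loss relation: CR = 534 * W / (D * A * T)
Numerator: 534 * 131.6 = 70274.4
Denominator: 6.3 * 14.3 * 142 = 12792.78
CR = 70274.4 / 12792.78 = 5.493 mpy

5.493 mpy


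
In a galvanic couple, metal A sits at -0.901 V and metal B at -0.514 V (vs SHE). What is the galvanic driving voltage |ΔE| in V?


Driving voltage is the absolute potential difference.
|ΔE| = |-0.901 − (-0.514)| = 0.387 V

0.387 V


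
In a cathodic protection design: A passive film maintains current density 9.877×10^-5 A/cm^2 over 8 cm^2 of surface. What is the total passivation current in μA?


I = i_pass * A, then convert A → μA (×10^6)
I = 9.877×10^-5 * 8 * 10^6 = 790.16 μA

790.16 μA


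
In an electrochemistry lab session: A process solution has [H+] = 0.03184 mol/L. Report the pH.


pH = −log10[H+]
pH = −log10(0.03184) = 1.5

1.5


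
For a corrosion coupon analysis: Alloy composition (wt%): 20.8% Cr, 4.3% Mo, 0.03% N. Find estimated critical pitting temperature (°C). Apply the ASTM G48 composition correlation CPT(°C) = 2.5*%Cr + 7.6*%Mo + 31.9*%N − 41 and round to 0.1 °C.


Apply the ASTM G48 empirical CPT estimate: CPT(°C) = 2.5*%Cr + 7.6*%Mo + 31.9*%N − 41
2.5*20.8 = 52; 7.6*4.3 = 32.68; 31.9*0.03 = 0.957
CPT = 52 + 32.68 + 0.957 − 41 = 44.637 °C
Rounded to 0.1 °C: CPT ≈ 44.6 °C

44.6 °C


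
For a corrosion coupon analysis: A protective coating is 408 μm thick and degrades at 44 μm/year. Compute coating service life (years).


Service life = thickness / degradation rate
Life = 408 / 44 = 9.3 years

9.3 years


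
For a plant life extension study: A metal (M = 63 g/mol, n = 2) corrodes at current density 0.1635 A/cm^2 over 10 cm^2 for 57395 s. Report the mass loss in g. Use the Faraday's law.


Apply Faraday's law: m = i*A*t*M / (n*F)
Total charge passed Q = i*A*t = 0.1635*10*57395 = 93840.825 C
m = Q*M/(n*F) = 93840.825*63/(2*96485) = 30.637 g

30.637 g


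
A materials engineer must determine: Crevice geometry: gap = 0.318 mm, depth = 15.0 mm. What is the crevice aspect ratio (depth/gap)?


Aspect ratio = depth / gap
Ratio = 15.0 / 0.318 = 47.2

47.2


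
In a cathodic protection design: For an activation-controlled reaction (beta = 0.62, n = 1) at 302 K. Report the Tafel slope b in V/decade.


Apply the Tafel slope relation: b = 2.303*R*T/(beta*n*F)
Numerator: 2.303 * 8.314 * 302 = 5782.44
Denominator: 0.62 * 1 * 96485 = 59820.7
b = 5782.44 / 59820.7 = 0.0967 V/decade

0.0967 V/decade


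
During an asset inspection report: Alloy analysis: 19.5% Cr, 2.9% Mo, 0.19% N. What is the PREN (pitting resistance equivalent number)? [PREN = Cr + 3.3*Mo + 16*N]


Apply the PREN formula: PREN = Cr + 3.3*Mo + 16*N
PREN = 19.5 + 3.3*2.9 + 16*0.19
PREN = 19.5 + 9.57 + 3.04 = 32.11

32.11


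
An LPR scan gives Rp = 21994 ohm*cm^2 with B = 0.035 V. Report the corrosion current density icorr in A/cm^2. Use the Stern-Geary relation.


Apply the Stern-Geary relation: icorr = B / Rp
icorr = 0.035 / 21994 = 1.591×10^-6 A/cm^2

1.591×10^-6 A/cm^2


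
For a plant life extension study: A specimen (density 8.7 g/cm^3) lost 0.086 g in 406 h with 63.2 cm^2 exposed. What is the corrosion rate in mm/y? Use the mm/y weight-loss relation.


Apply the mm/y weight-loss relation: CR = 87600 * W / (D * A * T)
Numerator: 87600 * 0.086 = 7533.6
Denominator: 8.7 * 63.2 * 406 = 223235.04
CR = 7533.6 / 223235.04 = 0.03375 mm/y

0.03375 mm/y


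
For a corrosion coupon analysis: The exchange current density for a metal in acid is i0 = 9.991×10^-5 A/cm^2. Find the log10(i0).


i0 = 9.991×10^-5 A/cm^2
log10(i0) = -4.0

-4.0


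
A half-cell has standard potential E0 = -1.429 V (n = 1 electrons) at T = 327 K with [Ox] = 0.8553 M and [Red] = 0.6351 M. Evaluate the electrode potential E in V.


Apply the Nernst equation: E = E0 + (RT/nF)*ln([Ox]/[Red])
Step 1: RT/nF = 8.314*327/(1*96485) = 0.02817721 V
Step 2: [Ox]/[Red] = 0.8553/0.6351 = 1.346717
Step 3: ln(1.346717) = 0.29767
Step 4: correction = 0.02817721 * 0.29767 = 0.0084 V
E = -1.429 + 0.0084 = -1.4206 V

-1.4206 V


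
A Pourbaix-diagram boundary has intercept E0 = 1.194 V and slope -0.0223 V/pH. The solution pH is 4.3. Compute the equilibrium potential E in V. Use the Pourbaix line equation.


Apply the Pourbaix line equation: E = E0 + slope*pH
E = 1.194 + (-0.0223)*4.3 = 1.194 + (-0.09589) = 1.09811 V
Rounded to 3 decimal places: E = 1.098 V

1.098 V


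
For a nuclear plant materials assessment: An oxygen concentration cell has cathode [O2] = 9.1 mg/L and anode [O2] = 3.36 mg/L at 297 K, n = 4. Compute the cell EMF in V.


Apply the Nernst concentration-cell relation: E = (RT/nF)*ln(C_cathode/C_anode)
RT/nF = 8.314*297/(4*96485) = 0.00639804 V
ln(9.1/3.36) = 0.99633
E = 0.00639804 * 0.99633 = 0.00637 V

0.00637 V


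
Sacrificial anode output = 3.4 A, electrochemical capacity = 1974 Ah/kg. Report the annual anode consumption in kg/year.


Annual consumption = current * hours per year / capacity
Rate = 3.4 * 8760 / 1974 = 15.1 kg/year

15.1 kg/year


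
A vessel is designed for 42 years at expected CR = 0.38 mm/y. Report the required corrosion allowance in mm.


Corrosion allowance = CR × design life
CA = 0.38 * 42 = 15.96 mm

15.96 mm


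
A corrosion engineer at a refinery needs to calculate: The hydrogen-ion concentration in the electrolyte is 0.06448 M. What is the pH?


pH = −log10[H+]
pH = −log10(0.06448) = 1.19

1.19


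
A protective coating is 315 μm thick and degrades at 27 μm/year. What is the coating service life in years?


Service life = thickness / degradation rate
Life = 315 / 27 = 11.7 years

11.7 years


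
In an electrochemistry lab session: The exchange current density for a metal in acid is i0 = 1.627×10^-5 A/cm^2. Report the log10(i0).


i0 = 1.627×10^-5 A/cm^2
log10(i0) = -4.789

-4.789


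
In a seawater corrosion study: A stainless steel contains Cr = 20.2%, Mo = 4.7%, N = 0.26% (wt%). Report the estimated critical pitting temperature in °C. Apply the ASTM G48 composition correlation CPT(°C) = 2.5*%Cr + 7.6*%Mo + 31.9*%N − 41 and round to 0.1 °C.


Apply the ASTM G48 empirical CPT estimate: CPT(°C) = 2.5*%Cr + 7.6*%Mo + 31.9*%N − 41
2.5*20.2 = 50.5; 7.6*4.7 = 35.72; 31.9*0.26 = 8.294
CPT = 50.5 + 35.72 + 8.294 − 41 = 53.514 °C
Rounded to 0.1 °C: CPT ≈ 53.5 °C

53.5 °C


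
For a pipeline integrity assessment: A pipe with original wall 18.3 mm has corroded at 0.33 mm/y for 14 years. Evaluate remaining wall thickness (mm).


Remaining wall = original − CR × time
t = 18.3 − 0.33*14 = 18.3 − 4.62 = 13.68 mm

13.68 mm


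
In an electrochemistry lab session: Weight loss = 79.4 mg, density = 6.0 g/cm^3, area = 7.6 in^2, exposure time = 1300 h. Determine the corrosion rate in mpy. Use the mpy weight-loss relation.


Apply the mpy weight-loss relation: CR = 534 * W / (D * A * T)
Numerator: 534 * 79.4 = 42399.6
Denominator: 6.0 * 7.6 * 1300 = 59280.0
CR = 42399.6 / 59280.0 = 0.7152 mpy

0.7152 mpy


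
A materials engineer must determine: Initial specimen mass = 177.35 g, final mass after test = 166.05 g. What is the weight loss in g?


Weight loss = initial − final
WL = 177.35 − 166.05 = 11.3 g

11.3 g


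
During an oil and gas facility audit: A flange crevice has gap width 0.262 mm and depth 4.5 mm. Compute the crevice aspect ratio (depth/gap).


Aspect ratio = depth / gap
Ratio = 4.5 / 0.262 = 17.2

17.2


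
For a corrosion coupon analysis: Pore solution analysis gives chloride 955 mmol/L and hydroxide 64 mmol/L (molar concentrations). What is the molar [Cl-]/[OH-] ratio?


Threshold parameter = [Cl-] / [OH-] (molar basis; both in mmol/L, so units cancel)
Ratio = 955 / 64 = 14.92

14.92


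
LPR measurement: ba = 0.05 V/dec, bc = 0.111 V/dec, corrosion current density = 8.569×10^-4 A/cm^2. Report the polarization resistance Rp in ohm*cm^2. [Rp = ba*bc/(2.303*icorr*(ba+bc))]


Apply the Stern-Geary equation: Rp = ba*bc / (2.303*icorr*(ba+bc))
ba*bc = 0.05*0.111 = 0.00555
ba+bc = 0.161; 2.303*icorr*(ba+bc) = 2.303*8.569×10^-4*0.161 = 3.1772395×10^-4
Rp = 0.00555 / 3.1772395×10^-4 = 17.5 ohm*cm^2

17.5 ohm*cm^2


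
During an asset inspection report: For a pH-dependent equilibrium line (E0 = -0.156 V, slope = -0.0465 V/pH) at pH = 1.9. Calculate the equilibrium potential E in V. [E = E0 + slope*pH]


Apply the Pourbaix line equation: E = E0 + slope*pH
E = -0.156 + (-0.0465)*1.9 = -0.156 + (-0.08835) = -0.24435 V
Rounded to 3 decimal places: E = -0.244 V

-0.244 V


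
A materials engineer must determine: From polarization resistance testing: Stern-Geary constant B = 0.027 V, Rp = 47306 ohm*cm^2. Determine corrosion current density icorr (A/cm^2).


Apply the Stern-Geary relation: icorr = B / Rp
icorr = 0.027 / 47306 = 5.708×10^-7 A/cm^2

5.708×10^-7 A/cm^2


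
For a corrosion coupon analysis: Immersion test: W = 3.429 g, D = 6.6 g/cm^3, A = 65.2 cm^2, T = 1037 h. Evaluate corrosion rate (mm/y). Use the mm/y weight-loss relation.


Apply the mm/y weight-loss relation: CR = 87600 * W / (D * A * T)
Numerator: 87600 * 3.429 = 300380.4
Denominator: 6.6 * 65.2 * 1037 = 446241.84
CR = 300380.4 / 446241.84 = 0.67313 mm/y

0.67313 mm/y


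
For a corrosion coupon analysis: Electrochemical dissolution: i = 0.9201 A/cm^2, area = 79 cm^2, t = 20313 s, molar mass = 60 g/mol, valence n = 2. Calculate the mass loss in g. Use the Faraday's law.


Apply Faraday's law: m = i*A*t*M / (n*F)
Total charge passed Q = i*A*t = 0.9201*79*20313 = 1476509.3127 C
m = Q*M/(n*F) = 1476509.3127*60/(2*96485) = 459.09 g

459.09 g


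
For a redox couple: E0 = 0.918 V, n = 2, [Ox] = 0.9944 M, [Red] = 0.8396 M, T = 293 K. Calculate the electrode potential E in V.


Apply the Nernst equation: E = E0 + (RT/nF)*ln([Ox]/[Red])
Step 1: RT/nF = 8.314*293/(2*96485) = 0.01262373 V
Step 2: [Ox]/[Red] = 0.9944/0.8396 = 1.184374
Step 3: ln(1.184374) = 0.169214
Step 4: correction = 0.01262373 * 0.169214 = 0.002 V
E = 0.918 + 0.002 = 0.92 V

0.92 V


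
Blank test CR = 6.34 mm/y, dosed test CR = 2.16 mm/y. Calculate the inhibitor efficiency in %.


Apply the inhibitor-efficiency definition: IE = (CR_blank − CR_inh)/CR_blank × 100
IE = (6.34 − 2.16) / 6.34 × 100
IE = 4.18 / 6.34 × 100 = 65.9 %

65.9 %


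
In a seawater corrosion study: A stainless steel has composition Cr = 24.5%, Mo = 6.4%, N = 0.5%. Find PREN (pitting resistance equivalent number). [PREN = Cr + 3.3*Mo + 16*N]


Apply the PREN formula: PREN = Cr + 3.3*Mo + 16*N
PREN = 24.5 + 3.3*6.4 + 16*0.5
PREN = 24.5 + 21.12 + 8.0 = 53.62

53.62


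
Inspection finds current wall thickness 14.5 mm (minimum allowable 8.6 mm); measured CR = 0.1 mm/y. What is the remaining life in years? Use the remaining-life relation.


Apply the remaining-life relation: RL = (t_current − t_min) / CR
RL = (14.5 − 8.6) / 0.1 = 5.9 / 0.1 = 59.0 years

59.0 years


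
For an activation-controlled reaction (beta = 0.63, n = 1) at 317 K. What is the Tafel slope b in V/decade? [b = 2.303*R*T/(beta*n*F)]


Apply the Tafel slope relation: b = 2.303*R*T/(beta*n*F)
Numerator: 2.303 * 8.314 * 317 = 6069.64
Denominator: 0.63 * 1 * 96485 = 60785.55
b = 6069.64 / 60785.55 = 0.0999 V/decade

0.0999 V/decade


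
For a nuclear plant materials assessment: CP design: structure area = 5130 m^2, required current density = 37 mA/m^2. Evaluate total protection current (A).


I = area * current density, then convert mA → A (÷1000)
I = 5130 * 37 / 1000 = 189.81 A

189.81 A


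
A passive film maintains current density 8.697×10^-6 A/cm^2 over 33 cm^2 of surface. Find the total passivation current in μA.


I = i_pass * A, then convert A → μA (×10^6)
I = 8.697×10^-6 * 33 * 10^6 = 287.0 μA

287.0 μA


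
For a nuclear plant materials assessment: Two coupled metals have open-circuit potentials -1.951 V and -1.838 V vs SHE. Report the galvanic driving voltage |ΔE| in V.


Driving voltage is the absolute potential difference.
|ΔE| = |-1.951 − (-1.838)| = 0.113 V

0.113 V


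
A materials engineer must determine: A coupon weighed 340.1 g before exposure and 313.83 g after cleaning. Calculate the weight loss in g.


Weight loss = initial − final
WL = 340.1 − 313.83 = 26.27 g

26.27 g


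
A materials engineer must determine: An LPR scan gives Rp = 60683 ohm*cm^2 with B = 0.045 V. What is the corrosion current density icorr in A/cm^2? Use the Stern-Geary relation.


Apply the Stern-Geary relation: icorr = B / Rp
icorr = 0.045 / 60683 = 7.416×10^-7 A/cm^2

7.416×10^-7 A/cm^2


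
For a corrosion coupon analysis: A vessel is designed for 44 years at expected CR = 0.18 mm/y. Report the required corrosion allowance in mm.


Corrosion allowance = CR × design life
CA = 0.18 * 44 = 7.92 mm

7.92 mm


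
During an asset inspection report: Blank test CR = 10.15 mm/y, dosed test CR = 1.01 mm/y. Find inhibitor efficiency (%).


Apply the inhibitor-efficiency definition: IE = (CR_blank − CR_inh)/CR_blank × 100
IE = (10.15 − 1.01) / 10.15 × 100
IE = 9.14 / 10.15 × 100 = 90.0 %

90.0 %


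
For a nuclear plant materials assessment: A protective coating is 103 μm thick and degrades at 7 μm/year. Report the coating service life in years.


Service life = thickness / degradation rate
Life = 103 / 7 = 14.7 years

14.7 years


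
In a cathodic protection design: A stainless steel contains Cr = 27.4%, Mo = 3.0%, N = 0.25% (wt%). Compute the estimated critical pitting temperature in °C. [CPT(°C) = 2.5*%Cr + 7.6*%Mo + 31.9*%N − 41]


Apply the ASTM G48 empirical CPT estimate: CPT(°C) = 2.5*%Cr + 7.6*%Mo + 31.9*%N − 41
2.5*27.4 = 68.5; 7.6*3.0 = 22.8; 31.9*0.25 = 7.975
CPT = 68.5 + 22.8 + 7.975 − 41 = 58.275 °C
Rounded to 0.1 °C: CPT ≈ 58.3 °C

58.3 °C


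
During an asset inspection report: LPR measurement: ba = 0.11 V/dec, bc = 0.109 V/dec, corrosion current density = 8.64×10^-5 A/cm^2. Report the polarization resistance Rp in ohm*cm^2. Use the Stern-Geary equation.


Apply the Stern-Geary equation: Rp = ba*bc / (2.303*icorr*(ba+bc))
ba*bc = 0.11*0.109 = 0.01199
ba+bc = 0.219; 2.303*icorr*(ba+bc) = 2.303*8.64×10^-5*0.219 = 4.3576445×10^-5
Rp = 0.01199 / 4.3576445×10^-5 = 275.1 ohm*cm^2

275.1 ohm*cm^2


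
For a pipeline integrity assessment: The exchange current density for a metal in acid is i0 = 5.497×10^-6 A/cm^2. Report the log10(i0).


i0 = 5.497×10^-6 A/cm^2
log10(i0) = -5.26

-5.26


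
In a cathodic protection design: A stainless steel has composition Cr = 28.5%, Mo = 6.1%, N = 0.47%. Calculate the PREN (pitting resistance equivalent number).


Apply the PREN formula: PREN = Cr + 3.3*Mo + 16*N
PREN = 28.5 + 3.3*6.1 + 16*0.47
PREN = 28.5 + 20.13 + 7.52 = 56.15

56.15


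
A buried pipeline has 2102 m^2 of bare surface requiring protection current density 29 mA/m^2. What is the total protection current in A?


I = area * current density, then convert mA → A (÷1000)
I = 2102 * 29 / 1000 = 60.96 A

60.96 A


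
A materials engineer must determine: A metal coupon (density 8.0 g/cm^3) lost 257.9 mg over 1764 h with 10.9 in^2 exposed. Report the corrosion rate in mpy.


Apply the mpy weight-loss relation: CR = 534 * W / (D * A * T)
Numerator: 534 * 257.9 = 137718.6
Denominator: 8.0 * 10.9 * 1764 = 153820.8
CR = 137718.6 / 153820.8 = 0.89532 mpy

0.89532 mpy


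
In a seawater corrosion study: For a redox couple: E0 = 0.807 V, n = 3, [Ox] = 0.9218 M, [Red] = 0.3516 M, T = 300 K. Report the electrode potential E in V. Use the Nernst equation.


Apply the Nernst equation: E = E0 + (RT/nF)*ln([Ox]/[Red])
Step 1: RT/nF = 8.314*300/(3*96485) = 0.00861688 V
Step 2: [Ox]/[Red] = 0.9218/0.3516 = 2.621729
Step 3: ln(2.621729) = 0.963834
Step 4: correction = 0.00861688 * 0.963834 = 0.0083 V
E = 0.807 + 0.0083 = 0.8153 V

0.8153 V


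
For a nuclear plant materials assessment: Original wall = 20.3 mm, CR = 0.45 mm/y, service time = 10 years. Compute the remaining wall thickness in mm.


Remaining wall = original − CR × time
t = 20.3 − 0.45*10 = 20.3 − 4.5 = 15.8 mm

15.8 mm


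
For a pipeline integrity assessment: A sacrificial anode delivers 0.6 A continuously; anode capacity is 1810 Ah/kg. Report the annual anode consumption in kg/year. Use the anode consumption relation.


Annual consumption = current * hours per year / capacity
Rate = 0.6 * 8760 / 1810 = 2.9 kg/year

2.9 kg/year


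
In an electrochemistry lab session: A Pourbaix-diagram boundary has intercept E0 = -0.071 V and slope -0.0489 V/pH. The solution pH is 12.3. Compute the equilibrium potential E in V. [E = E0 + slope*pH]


Apply the Pourbaix line equation: E = E0 + slope*pH
E = -0.071 + (-0.0489)*12.3 = -0.071 + (-0.60147) = -0.67247 V
Rounded to 4 decimal places: E = -0.6725 V

-0.6725 V


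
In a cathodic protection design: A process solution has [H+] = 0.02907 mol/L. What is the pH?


pH = −log10[H+]
pH = −log10(0.02907) = 1.54

1.54


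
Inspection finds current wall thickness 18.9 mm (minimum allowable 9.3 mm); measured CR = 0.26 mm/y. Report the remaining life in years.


Apply the remaining-life relation: RL = (t_current − t_min) / CR
RL = (18.9 − 9.3) / 0.26 = 9.6 / 0.26 = 36.9 years

36.9 years


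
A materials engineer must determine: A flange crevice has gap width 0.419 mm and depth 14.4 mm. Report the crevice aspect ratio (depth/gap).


Aspect ratio = depth / gap
Ratio = 14.4 / 0.419 = 34.4

34.4


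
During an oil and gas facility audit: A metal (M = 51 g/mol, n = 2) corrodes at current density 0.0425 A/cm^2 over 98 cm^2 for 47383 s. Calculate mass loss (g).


Apply Faraday's law: m = i*A*t*M / (n*F)
Total charge passed Q = i*A*t = 0.0425*98*47383 = 197350.195 C
m = Q*M/(n*F) = 197350.195*51/(2*96485) = 52.1576 g

52.1576 g


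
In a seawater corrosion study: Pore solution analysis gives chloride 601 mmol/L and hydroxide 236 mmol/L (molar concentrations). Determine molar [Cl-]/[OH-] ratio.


Threshold parameter = [Cl-] / [OH-] (molar basis; both in mmol/L, so units cancel)
Ratio = 601 / 236 = 2.55

2.55


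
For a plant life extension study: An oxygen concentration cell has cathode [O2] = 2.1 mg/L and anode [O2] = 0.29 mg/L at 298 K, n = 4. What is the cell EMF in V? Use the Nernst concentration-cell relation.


Apply the Nernst concentration-cell relation: E = (RT/nF)*ln(C_cathode/C_anode)
RT/nF = 8.314*298/(4*96485) = 0.00641958 V
ln(2.1/0.29) = 1.97981
E = 0.00641958 * 1.97981 = 0.01271 V

0.01271 V


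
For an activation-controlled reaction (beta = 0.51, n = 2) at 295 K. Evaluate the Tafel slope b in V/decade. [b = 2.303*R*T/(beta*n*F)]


Apply the Tafel slope relation: b = 2.303*R*T/(beta*n*F)
Numerator: 2.303 * 8.314 * 295 = 5648.41
Denominator: 0.51 * 2 * 96485 = 98414.7
b = 5648.41 / 98414.7 = 0.0574 V/decade

0.0574 V/decade
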